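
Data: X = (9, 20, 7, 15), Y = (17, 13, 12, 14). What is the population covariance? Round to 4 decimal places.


Cov = (1/n)*sum((xi-xbar)(yi-ybar))
n = 4, xbar = 51/4 = 12.75, ybar = 56/4 = 14
sum((xi-xbar)(yi-ybar)) = -7
Cov = -7 / 4 = -1.75

-1.7500


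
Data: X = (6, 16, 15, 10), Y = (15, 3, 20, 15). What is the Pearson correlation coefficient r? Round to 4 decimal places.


r = sum((xi-xbar)(yi-ybar)) / sqrt(sum((xi-xbar)^2) * sum((yi-ybar)^2))
n = 4, xbar = 47/4 = 11.75, ybar = 53/4 = 13.25
Sxy = sum((xi-xbar)(yi-ybar)) = -34.75
Sxx = sum((xi-xbar)^2) = 64.75
Syy = sum((yi-ybar)^2) = 156.75
sqrt(Sxx*Syy) ≈ 100.745037
r = Sxy / sqrt(Sxx*Syy) = -34.75 / 100.745037 ≈ -0.344930

-0.3449


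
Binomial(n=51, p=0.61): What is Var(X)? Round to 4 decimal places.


Var = n*p*(1-p) = 51 * 0.61 * 0.39 = 12.1329

12.1329


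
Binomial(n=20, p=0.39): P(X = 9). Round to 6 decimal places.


P = C(n,k) * p^k * (1-p)^(n-k)
C(20,9) = 167960
p^k = 0.39^9 ≈ 0.0002087284
(1-p)^(n-k) = 0.61^11 ≈ 0.004351392
P = 167960 * 0.0002087284 * 0.004351392 ≈ 0.152551

0.152551


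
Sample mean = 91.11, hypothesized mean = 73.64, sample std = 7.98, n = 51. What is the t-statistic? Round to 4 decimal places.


t = (xbar - mu0) / (s/sqrt(n))
xbar - mu0 = 91.11 - 73.64 = 17.47
sqrt(51) ≈ 7.14142843
s/sqrt(n) = 7.98 / 7.14142843 ≈ 1.11742351
t = 17.47 / 1.11742351 ≈ 15.634180

15.6342


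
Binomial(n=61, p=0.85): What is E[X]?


E[X] = n*p = 61 * 0.85 = 51.85

51.85


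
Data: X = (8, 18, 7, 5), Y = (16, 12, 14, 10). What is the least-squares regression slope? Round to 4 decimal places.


b = sum((xi-xbar)(yi-ybar)) / sum((xi-xbar)^2)
n = 4, xbar = 38/4 = 9.5, ybar = 52/4 = 13
Sxy = sum((xi-xbar)(yi-ybar)) = -2
Sxx = sum((xi-xbar)^2) = 101
b = Sxy / Sxx = -2/101 ≈ -0.019802

-0.0198


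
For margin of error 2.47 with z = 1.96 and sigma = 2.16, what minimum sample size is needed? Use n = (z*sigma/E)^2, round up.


z*sigma/E = 1.96 * 2.16 / 2.47 = 10584/6175 ≈ 1.714008
(z*sigma/E)^2 ≈ 2.937824
round up: n = 3

3


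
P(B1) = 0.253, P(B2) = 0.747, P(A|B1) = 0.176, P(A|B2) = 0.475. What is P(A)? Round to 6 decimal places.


P(A) = P(A|B1)*P(B1) + P(A|B2)*P(B2)
P(A|B1)*P(B1) = 0.176 * 0.253 = 0.044528
P(A|B2)*P(B2) = 0.475 * 0.747 = 0.354825
P(A) = 0.044528 + 0.354825 = 0.399353

0.399353


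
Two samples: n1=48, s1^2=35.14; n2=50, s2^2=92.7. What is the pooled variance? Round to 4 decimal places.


sp^2 = ((n1-1)*s1^2 + (n2-1)*s2^2)/(n1+n2-2)
(n1-1)*s1^2 = 47 * 35.14 = 1651.58
(n2-1)*s2^2 = 49 * 92.7 = 4542.3
numerator = 1651.58 + 4542.3 = 6193.88
n1+n2-2 = 96
sp^2 = 6193.88 / 96 = 154847/2400 ≈ 64.519583

64.5196


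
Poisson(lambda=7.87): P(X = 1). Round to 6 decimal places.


P = e^(-lam) * lam^k / k!
e^(-7.87) ≈ 0.0003820344
lam^k = 7.87^1 = 7.87
k! = 1! = 1
P = 0.0003820344 * 7.87 / 1 ≈ 0.003007

0.003007


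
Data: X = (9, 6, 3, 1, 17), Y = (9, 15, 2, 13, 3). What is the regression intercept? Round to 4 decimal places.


a = ybar - b*xbar, where b = sum((xi-xbar)(yi-ybar)) / sum((xi-xbar)^2)
n = 5, xbar = 36/5 = 7.2, ybar = 42/5 = 8.4
Sxy = sum((xi-xbar)(yi-ybar)) = -61.4
Sxx = sum((xi-xbar)^2) = 156.8
b = Sxy / Sxx = -307/784 ≈ -0.391582
a = 8.4 - (-0.391582) * 7.2 = 2199/196 ≈ 11.219388

11.2194


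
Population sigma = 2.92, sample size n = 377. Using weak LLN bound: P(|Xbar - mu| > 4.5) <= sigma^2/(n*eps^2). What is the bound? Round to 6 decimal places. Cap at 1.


bound = min(1, sigma^2/(n*eps^2))
sigma^2 = 2.92^2 = 8.5264
n*eps^2 = 377 * 4.5^2 = 377 * 20.25 = 7634.25
sigma^2/(n*eps^2) = 8.5264 / 7634.25 ≈ 0.00111686

0.001117


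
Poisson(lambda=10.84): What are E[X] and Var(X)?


E[X] = Var(X) = lambda = 10.84

10.84, 10.84


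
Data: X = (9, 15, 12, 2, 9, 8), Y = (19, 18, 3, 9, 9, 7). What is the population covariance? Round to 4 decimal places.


Cov = (1/n)*sum((xi-xbar)(yi-ybar))
n = 6, xbar = 55/6 ≈ 9.166667, ybar = 65/6 ≈ 10.833333
sum((xi-xbar)(yi-ybar)) = 217/6 ≈ 36.166667
Cov = 36.166667 / 6 = 217/36 ≈ 6.027778

6.0278


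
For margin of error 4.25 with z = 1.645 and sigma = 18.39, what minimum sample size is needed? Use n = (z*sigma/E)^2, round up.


z*sigma/E = 1.645 * 18.39 / 4.25 ≈ 7.118012
(z*sigma/E)^2 ≈ 50.666091
round up: n = 51

51


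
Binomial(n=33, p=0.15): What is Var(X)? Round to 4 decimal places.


Var = n*p*(1-p) = 33 * 0.15 * 0.85 = 4.2075

4.2075


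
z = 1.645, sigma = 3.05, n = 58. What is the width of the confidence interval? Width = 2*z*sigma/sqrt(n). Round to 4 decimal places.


width = 2*z*sigma/sqrt(n)
2*z*sigma = 2 * 1.645 * 3.05 = 10.0345
sqrt(58) ≈ 7.615773
width = 10.0345 / 7.615773 ≈ 1.317594

1.3176


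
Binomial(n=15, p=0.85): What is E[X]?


E[X] = n*p = 15 * 0.85 = 12.75

12.75


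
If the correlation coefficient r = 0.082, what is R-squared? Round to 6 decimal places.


R^2 = r^2 = (0.082)^2 = 0.006724

0.006724


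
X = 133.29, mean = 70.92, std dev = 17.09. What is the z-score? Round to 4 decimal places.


z = (X - mu) / sigma
X - mu = 133.29 - 70.92 = 62.37
z = 62.37 / 17.09 = 6237/1709 ≈ 3.649503

3.6495


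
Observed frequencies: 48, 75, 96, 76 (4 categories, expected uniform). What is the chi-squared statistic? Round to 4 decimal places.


chi2 = sum((O-E)^2/E), E = total/4
total = 295, E = 295/4 = 73.75
(48 - 73.75)^2 / 73.75 = 663.0625 / 73.75 = 10609/1180 ≈ 8.990678
(75 - 73.75)^2 / 73.75 = 1.5625 / 73.75 = 5/236 ≈ 0.021186
(96 - 73.75)^2 / 73.75 = 495.0625 / 73.75 = 7921/1180 ≈ 6.712712
(76 - 73.75)^2 / 73.75 = 5.0625 / 73.75 = 81/1180 ≈ 0.068644
chi2 = 4659/295 ≈ 15.793220

15.7932


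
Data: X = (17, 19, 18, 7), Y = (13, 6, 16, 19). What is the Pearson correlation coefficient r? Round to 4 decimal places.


r = sum((xi-xbar)(yi-ybar)) / sqrt(sum((xi-xbar)^2) * sum((yi-ybar)^2))
n = 4, xbar = 61/4 = 15.25, ybar = 54/4 = 13.5
Sxy = sum((xi-xbar)(yi-ybar)) = -67.5
Sxx = sum((xi-xbar)^2) = 92.75
Syy = sum((yi-ybar)^2) = 93
sqrt(Sxx*Syy) ≈ 92.874916
r = Sxy / sqrt(Sxx*Syy) = -67.5 / 92.874916 ≈ -0.726784

-0.7268


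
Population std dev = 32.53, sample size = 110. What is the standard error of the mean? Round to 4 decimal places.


SE = sigma / sqrt(n)
sqrt(110) ≈ 10.488088
SE = 32.53 / 10.488088 ≈ 3.101614

3.1016


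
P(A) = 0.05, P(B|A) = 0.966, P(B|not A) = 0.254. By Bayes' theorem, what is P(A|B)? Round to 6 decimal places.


P(A|B) = P(B|A)*P(A) / P(B), P(B) = P(B|A)*P(A) + P(B|not A)*P(not A)
P(B|A)*P(A) = 0.966 * 0.05 = 0.0483
P(B|not A)*P(not A) = 0.254 * 0.95 = 0.2413
P(B) = 0.0483 + 0.2413 = 0.2896
P(A|B) = 0.0483 / 0.2896 = 483/2896 ≈ 0.16678177

0.166782


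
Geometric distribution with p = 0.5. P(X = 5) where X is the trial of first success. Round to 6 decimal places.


P = (1-p)^(k-1) * p
(1-p)^(k-1) = 0.5^4 = 0.0625
P = 0.0625 * 0.5 = 0.03125

0.031250


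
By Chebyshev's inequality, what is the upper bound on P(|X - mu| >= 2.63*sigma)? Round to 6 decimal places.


P <= 1/k^2
k^2 = 2.63^2 = 6.9169
1/k^2 = 1 / 6.9169 ≈ 0.14457344

0.144573


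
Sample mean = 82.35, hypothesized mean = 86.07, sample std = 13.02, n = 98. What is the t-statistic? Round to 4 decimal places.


t = (xbar - mu0) / (s/sqrt(n))
xbar - mu0 = 82.35 - 86.07 = -3.72
sqrt(98) ≈ 9.89949494
s/sqrt(n) = 13.02 / 9.89949494 ≈ 1.31521861
t = -3.72 / 1.31521861 ≈ -2.828427

-2.8284


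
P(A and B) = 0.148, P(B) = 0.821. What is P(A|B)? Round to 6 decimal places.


P(A|B) = P(A and B) / P(B) = 0.148 / 0.821 = 148/821 ≈ 0.18026797

0.180268


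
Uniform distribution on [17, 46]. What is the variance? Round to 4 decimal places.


Var = (b-a)^2 / 12
(b-a)^2 = (46 - 17)^2 = 841
Var = 841/12 ≈ 70.083333

70.0833


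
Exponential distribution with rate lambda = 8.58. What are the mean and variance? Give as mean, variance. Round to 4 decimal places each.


mean = 1/lam, var = 1/lam^2
mean = 1 / 8.58 = 50/429 ≈ 0.116550
lam^2 = 8.58^2 = 73.6164
var = 1 / 73.6164 ≈ 0.013584

0.1166, 0.0136


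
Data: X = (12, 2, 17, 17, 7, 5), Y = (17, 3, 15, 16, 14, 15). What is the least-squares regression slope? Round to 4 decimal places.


b = sum((xi-xbar)(yi-ybar)) / sum((xi-xbar)^2)
n = 6, xbar = 60/6 = 10, ybar = 80/6 = 40/3 ≈ 13.333333
Sxy = sum((xi-xbar)(yi-ybar)) = 110
Sxx = sum((xi-xbar)^2) = 200
b = Sxy / Sxx = 0.55

0.5500


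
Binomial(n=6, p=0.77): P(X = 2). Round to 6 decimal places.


P = C(n,k) * p^k * (1-p)^(n-k)
C(6,2) = 15
p^k = 0.77^2 = 0.5929
(1-p)^(n-k) = 0.23^4 = 0.00279841
P = 15 * 0.5929 * 0.00279841 ≈ 0.024888

0.024888


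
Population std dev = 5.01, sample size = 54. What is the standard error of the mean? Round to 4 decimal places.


SE = sigma / sqrt(n)
sqrt(54) ≈ 7.348469
SE = 5.01 / 7.348469 ≈ 0.681775

0.6818


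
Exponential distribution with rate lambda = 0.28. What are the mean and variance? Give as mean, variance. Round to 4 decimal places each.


mean = 1/lam, var = 1/lam^2
mean = 1 / 0.28 = 25/7 ≈ 3.571429
lam^2 = 0.28^2 = 0.0784
var = 1 / 0.0784 = 625/49 ≈ 12.755102

3.5714, 12.7551


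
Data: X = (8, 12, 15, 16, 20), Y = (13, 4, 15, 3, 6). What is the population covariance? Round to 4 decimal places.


Cov = (1/n)*sum((xi-xbar)(yi-ybar))
n = 5, xbar = 71/5 = 14.2, ybar = 41/5 = 8.2
sum((xi-xbar)(yi-ybar)) = -37.2
Cov = -37.2 / 5 = -7.44

-7.4400


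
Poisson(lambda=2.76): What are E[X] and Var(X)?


E[X] = Var(X) = lambda = 2.76

2.76, 2.76


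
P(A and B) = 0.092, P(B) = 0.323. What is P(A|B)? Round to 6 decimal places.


P(A|B) = P(A and B) / P(B) = 0.092 / 0.323 = 92/323 ≈ 0.28482972

0.284830


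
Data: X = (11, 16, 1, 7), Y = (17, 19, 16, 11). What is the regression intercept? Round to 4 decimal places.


a = ybar - b*xbar, where b = sum((xi-xbar)(yi-ybar)) / sum((xi-xbar)^2)
n = 4, xbar = 35/4 = 8.75, ybar = 63/4 = 15.75
Sxy = sum((xi-xbar)(yi-ybar)) = 32.75
Sxx = sum((xi-xbar)^2) = 120.75
b = Sxy / Sxx = 131/483 ≈ 0.271222
a = 15.75 - 0.271222 * 8.75 = 923/69 ≈ 13.376812

13.3768


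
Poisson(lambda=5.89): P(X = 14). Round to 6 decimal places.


P = e^(-lam) * lam^k / k!
e^(-5.89) ≈ 0.002766977
lam^k = 5.89^14 ≈ 60480326500.422260
k! = 14! = 87178291200
P = 0.002766977 * 60480326500.422260 / 87178291200 ≈ 0.001920

0.001920


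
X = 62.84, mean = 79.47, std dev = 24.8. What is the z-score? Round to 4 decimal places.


z = (X - mu) / sigma
X - mu = 62.84 - 79.47 = -16.63
z = -16.63 / 24.8 = -1663/2480 ≈ -0.670565

-0.6706


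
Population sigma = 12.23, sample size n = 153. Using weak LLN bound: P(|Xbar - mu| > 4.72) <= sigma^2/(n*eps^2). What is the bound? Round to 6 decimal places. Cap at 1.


bound = min(1, sigma^2/(n*eps^2))
sigma^2 = 12.23^2 = 149.5729
n*eps^2 = 153 * 4.72^2 = 153 * 22.2784 = 3408.5952
sigma^2/(n*eps^2) = 149.5729 / 3408.5952 ≈ 0.04388110

0.043881


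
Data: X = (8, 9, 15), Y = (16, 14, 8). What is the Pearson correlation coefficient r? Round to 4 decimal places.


r = sum((xi-xbar)(yi-ybar)) / sqrt(sum((xi-xbar)^2) * sum((yi-ybar)^2))
n = 3, xbar = 32/3 ≈ 10.666667, ybar = 38/3 ≈ 12.666667
Sxy = sum((xi-xbar)(yi-ybar)) = -94/3 ≈ -31.333333
Sxx = sum((xi-xbar)^2) = 86/3 ≈ 28.666667
Syy = sum((yi-ybar)^2) = 104/3 ≈ 34.666667
sqrt(Sxx*Syy) ≈ 31.524241
r = Sxy / sqrt(Sxx*Syy) = -31.333333 / 31.524241 ≈ -0.993944

-0.9939


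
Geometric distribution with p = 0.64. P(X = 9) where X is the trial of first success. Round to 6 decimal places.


P = (1-p)^(k-1) * p
(1-p)^(k-1) = 0.36^8 ≈ 0.0002821110
P = 0.0002821110 * 0.64 ≈ 0.0001805510

0.000181


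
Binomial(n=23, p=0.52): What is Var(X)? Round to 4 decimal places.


Var = n*p*(1-p) = 23 * 0.52 * 0.48 = 5.7408

5.7408


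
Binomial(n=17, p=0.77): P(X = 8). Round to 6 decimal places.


P = C(n,k) * p^k * (1-p)^(n-k)
C(17,8) = 24310
p^k = 0.77^8 ≈ 0.1235736
(1-p)^(n-k) = 0.23^9 ≈ 0.000001801153
P = 24310 * 0.1235736 * 0.000001801153 ≈ 0.005411

0.005411


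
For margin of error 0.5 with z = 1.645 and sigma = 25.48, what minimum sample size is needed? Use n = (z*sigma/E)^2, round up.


z*sigma/E = 1.645 * 25.48 / 0.5 = 83.8292
(z*sigma/E)^2 ≈ 7027.334773
round up: n = 7028

7028


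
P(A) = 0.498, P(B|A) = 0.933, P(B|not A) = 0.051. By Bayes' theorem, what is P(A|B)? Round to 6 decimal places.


P(A|B) = P(B|A)*P(A) / P(B), P(B) = P(B|A)*P(A) + P(B|not A)*P(not A)
P(B|A)*P(A) = 0.933 * 0.498 = 0.464634
P(B|not A)*P(not A) = 0.051 * 0.502 = 0.025602
P(B) = 0.464634 + 0.025602 = 0.490236
P(A|B) = 0.464634 / 0.490236 ≈ 0.94777617

0.947776


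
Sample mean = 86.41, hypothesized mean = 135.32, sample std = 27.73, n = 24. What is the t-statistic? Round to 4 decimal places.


t = (xbar - mu0) / (s/sqrt(n))
xbar - mu0 = 86.41 - 135.32 = -48.91
sqrt(24) ≈ 4.89897949
s/sqrt(n) = 27.73 / 4.89897949 ≈ 5.66036255
t = -48.91 / 5.66036255 ≈ -8.640789

-8.6408


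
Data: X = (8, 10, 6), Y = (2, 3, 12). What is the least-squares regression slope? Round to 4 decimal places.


b = sum((xi-xbar)(yi-ybar)) / sum((xi-xbar)^2)
n = 3, xbar = 24/3 = 8, ybar = 17/3 ≈ 5.666667
Sxy = sum((xi-xbar)(yi-ybar)) = -18
Sxx = sum((xi-xbar)^2) = 8
b = Sxy / Sxx = -2.25

-2.2500


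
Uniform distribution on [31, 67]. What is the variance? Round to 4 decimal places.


Var = (b-a)^2 / 12
(b-a)^2 = (67 - 31)^2 = 1296
Var = 1296/12 = 108

108.0000


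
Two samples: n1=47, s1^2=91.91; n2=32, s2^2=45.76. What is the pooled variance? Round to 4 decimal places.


sp^2 = ((n1-1)*s1^2 + (n2-1)*s2^2)/(n1+n2-2)
(n1-1)*s1^2 = 46 * 91.91 = 4227.86
(n2-1)*s2^2 = 31 * 45.76 = 1418.56
numerator = 4227.86 + 1418.56 = 5646.42
n1+n2-2 = 77
sp^2 = 5646.42 / 77 = 282321/3850 ≈ 73.330130

73.3301


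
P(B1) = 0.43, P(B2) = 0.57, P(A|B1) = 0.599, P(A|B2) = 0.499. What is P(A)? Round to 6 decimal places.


P(A) = P(A|B1)*P(B1) + P(A|B2)*P(B2)
P(A|B1)*P(B1) = 0.599 * 0.43 = 0.25757
P(A|B2)*P(B2) = 0.499 * 0.57 = 0.28443
P(A) = 0.25757 + 0.28443 = 0.542

0.542000


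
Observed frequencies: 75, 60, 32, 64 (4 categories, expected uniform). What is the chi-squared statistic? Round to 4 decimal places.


chi2 = sum((O-E)^2/E), E = total/4
total = 231, E = 231/4 = 57.75
(75 - 57.75)^2 / 57.75 = 297.5625 / 57.75 = 1587/308 ≈ 5.152597
(60 - 57.75)^2 / 57.75 = 5.0625 / 57.75 = 27/308 ≈ 0.087662
(32 - 57.75)^2 / 57.75 = 663.0625 / 57.75 = 10609/924 ≈ 11.481602
(64 - 57.75)^2 / 57.75 = 39.0625 / 57.75 = 625/924 ≈ 0.676407
chi2 = 4019/231 ≈ 17.398268

17.3983


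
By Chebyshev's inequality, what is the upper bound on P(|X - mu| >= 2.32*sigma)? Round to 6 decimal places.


P <= 1/k^2
k^2 = 2.32^2 = 5.3824
1/k^2 = 1 / 5.3824 = 625/3364 ≈ 0.18579073

0.185791


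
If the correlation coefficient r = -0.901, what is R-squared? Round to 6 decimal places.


R^2 = r^2 = (-0.901)^2 = 0.811801

0.811801


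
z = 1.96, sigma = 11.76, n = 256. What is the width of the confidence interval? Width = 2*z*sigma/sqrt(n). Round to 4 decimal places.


width = 2*z*sigma/sqrt(n)
2*z*sigma = 2 * 1.96 * 11.76 = 46.0992
sqrt(256) = 16
width = 46.0992 / 16 = 2.8812

2.8812


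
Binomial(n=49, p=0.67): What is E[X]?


E[X] = n*p = 49 * 0.67 = 32.83

32.83


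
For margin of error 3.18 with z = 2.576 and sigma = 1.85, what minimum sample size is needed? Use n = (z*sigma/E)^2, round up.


z*sigma/E = 2.576 * 1.85 / 3.18 = 5957/3975 ≈ 1.498616
(z*sigma/E)^2 ≈ 2.245851
round up: n = 3

3


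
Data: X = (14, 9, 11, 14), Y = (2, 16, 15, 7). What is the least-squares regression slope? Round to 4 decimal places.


b = sum((xi-xbar)(yi-ybar)) / sum((xi-xbar)^2)
n = 4, xbar = 48/4 = 12, ybar = 40/4 = 10
Sxy = sum((xi-xbar)(yi-ybar)) = -45
Sxx = sum((xi-xbar)^2) = 18
b = Sxy / Sxx = -2.5

-2.5000


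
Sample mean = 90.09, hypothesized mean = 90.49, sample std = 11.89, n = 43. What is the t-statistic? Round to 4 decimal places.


t = (xbar - mu0) / (s/sqrt(n))
xbar - mu0 = 90.09 - 90.49 = -0.4
sqrt(43) ≈ 6.55743852
s/sqrt(n) = 11.89 / 6.55743852 ≈ 1.81320800
t = -0.4 / 1.81320800 ≈ -0.220603

-0.2206


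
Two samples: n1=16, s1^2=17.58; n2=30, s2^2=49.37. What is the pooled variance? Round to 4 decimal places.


sp^2 = ((n1-1)*s1^2 + (n2-1)*s2^2)/(n1+n2-2)
(n1-1)*s1^2 = 15 * 17.58 = 263.7
(n2-1)*s2^2 = 29 * 49.37 = 1431.73
numerator = 263.7 + 1431.73 = 1695.43
n1+n2-2 = 44
sp^2 = 1695.43 / 44 = 38.5325

38.5325


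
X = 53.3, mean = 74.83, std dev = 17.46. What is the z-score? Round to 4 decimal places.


z = (X - mu) / sigma
X - mu = 53.3 - 74.83 = -21.53
z = -21.53 / 17.46 = -2153/1746 ≈ -1.233104

-1.2331


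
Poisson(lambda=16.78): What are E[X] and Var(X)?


E[X] = Var(X) = lambda = 16.78

16.78, 16.78


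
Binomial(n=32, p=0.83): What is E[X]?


E[X] = n*p = 32 * 0.83 = 26.56

26.56


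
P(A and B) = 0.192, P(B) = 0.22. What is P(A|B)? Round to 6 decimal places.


P(A|B) = P(A and B) / P(B) = 0.192 / 0.22 = 48/55 ≈ 0.87272727

0.872727


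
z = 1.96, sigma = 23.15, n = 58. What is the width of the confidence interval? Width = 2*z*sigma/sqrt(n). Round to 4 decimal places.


width = 2*z*sigma/sqrt(n)
2*z*sigma = 2 * 1.96 * 23.15 = 90.748
sqrt(58) ≈ 7.615773
width = 90.748 / 7.615773 ≈ 11.915796

11.9158


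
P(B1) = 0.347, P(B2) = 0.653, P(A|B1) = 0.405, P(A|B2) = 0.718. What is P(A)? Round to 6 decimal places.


P(A) = P(A|B1)*P(B1) + P(A|B2)*P(B2)
P(A|B1)*P(B1) = 0.405 * 0.347 = 0.140535
P(A|B2)*P(B2) = 0.718 * 0.653 = 0.468854
P(A) = 0.140535 + 0.468854 = 0.609389

0.609389


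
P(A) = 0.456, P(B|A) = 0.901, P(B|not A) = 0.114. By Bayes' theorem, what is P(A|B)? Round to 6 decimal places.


P(A|B) = P(B|A)*P(A) / P(B), P(B) = P(B|A)*P(A) + P(B|not A)*P(not A)
P(B|A)*P(A) = 0.901 * 0.456 = 0.410856
P(B|not A)*P(not A) = 0.114 * 0.544 = 0.062016
P(B) = 0.410856 + 0.062016 = 0.472872
P(A|B) = 0.410856 / 0.472872 = 53/61 ≈ 0.86885246

0.868852


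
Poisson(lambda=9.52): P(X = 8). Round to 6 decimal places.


P = e^(-lam) * lam^k / k!
e^(-9.52) ≈ 0.00007336966
lam^k = 9.52^8 ≈ 67467650.588596
k! = 8! = 40320
P = 0.00007336966 * 67467650.588596 / 40320 ≈ 0.122770

0.122770


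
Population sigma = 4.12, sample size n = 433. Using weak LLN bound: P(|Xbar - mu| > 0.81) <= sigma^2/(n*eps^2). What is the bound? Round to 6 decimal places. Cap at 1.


bound = min(1, sigma^2/(n*eps^2))
sigma^2 = 4.12^2 = 16.9744
n*eps^2 = 433 * 0.81^2 = 433 * 0.6561 = 284.0913
sigma^2/(n*eps^2) = 16.9744 / 284.0913 ≈ 0.05974981

0.059750


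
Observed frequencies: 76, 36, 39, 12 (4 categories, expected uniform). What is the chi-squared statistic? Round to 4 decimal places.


chi2 = sum((O-E)^2/E), E = total/4
total = 163, E = 163/4 = 40.75
(76 - 40.75)^2 / 40.75 = 1242.5625 / 40.75 = 19881/652 ≈ 30.492331
(36 - 40.75)^2 / 40.75 = 22.5625 / 40.75 = 361/652 ≈ 0.553681
(39 - 40.75)^2 / 40.75 = 3.0625 / 40.75 = 49/652 ≈ 0.075153
(12 - 40.75)^2 / 40.75 = 826.5625 / 40.75 = 13225/652 ≈ 20.283742
chi2 = 8379/163 ≈ 51.404908

51.4049


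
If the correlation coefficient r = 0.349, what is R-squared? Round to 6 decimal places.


R^2 = r^2 = (0.349)^2 = 0.121801

0.121801


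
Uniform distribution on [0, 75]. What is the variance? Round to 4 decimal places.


Var = (b-a)^2 / 12
(b-a)^2 = (75 - 0)^2 = 5625
Var = 5625/12 = 468.75

468.7500


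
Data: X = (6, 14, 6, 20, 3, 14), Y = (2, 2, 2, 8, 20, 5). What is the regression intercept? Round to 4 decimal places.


a = ybar - b*xbar, where b = sum((xi-xbar)(yi-ybar)) / sum((xi-xbar)^2)
n = 6, xbar = 63/6 = 10.5, ybar = 39/6 = 6.5
Sxy = sum((xi-xbar)(yi-ybar)) = -67.5
Sxx = sum((xi-xbar)^2) = 211.5
b = Sxy / Sxx = -15/47 ≈ -0.319149
a = 6.5 - (-0.319149) * 10.5 = 463/47 ≈ 9.851064

9.8511


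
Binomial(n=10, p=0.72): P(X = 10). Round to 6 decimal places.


P = C(n,k) * p^k * (1-p)^(n-k)
C(10,10) = 1
p^k = 0.72^10 ≈ 0.03743906
(1-p)^(n-k) = 0.28^0 = 1
P = 1 * 0.03743906 * 1 ≈ 0.037439

0.037439


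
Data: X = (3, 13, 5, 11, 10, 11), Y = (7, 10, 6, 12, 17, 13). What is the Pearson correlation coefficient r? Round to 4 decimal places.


r = sum((xi-xbar)(yi-ybar)) / sqrt(sum((xi-xbar)^2) * sum((yi-ybar)^2))
n = 6, xbar = 53/6 ≈ 8.833333, ybar = 65/6 ≈ 10.833333
Sxy = sum((xi-xbar)(yi-ybar)) = 311/6 ≈ 51.833333
Sxx = sum((xi-xbar)^2) = 461/6 ≈ 76.833333
Syy = sum((yi-ybar)^2) = 497/6 ≈ 82.833333
sqrt(Sxx*Syy) ≈ 79.776946
r = Sxy / sqrt(Sxx*Syy) = 51.833333 / 79.776946 ≈ 0.649728

0.6497


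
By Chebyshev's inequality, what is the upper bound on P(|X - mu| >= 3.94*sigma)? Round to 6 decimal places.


P <= 1/k^2
k^2 = 3.94^2 = 15.5236
1/k^2 = 1 / 15.5236 ≈ 0.06441805

0.064418


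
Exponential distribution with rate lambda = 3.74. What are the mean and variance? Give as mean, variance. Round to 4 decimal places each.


mean = 1/lam, var = 1/lam^2
mean = 1 / 3.74 = 50/187 ≈ 0.267380
lam^2 = 3.74^2 = 13.9876
var = 1 / 13.9876 ≈ 0.071492

0.2674, 0.0715


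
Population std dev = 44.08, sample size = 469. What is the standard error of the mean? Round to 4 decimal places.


SE = sigma / sqrt(n)
sqrt(469) ≈ 21.656408
SE = 44.08 / 21.656408 ≈ 2.035425

2.0354


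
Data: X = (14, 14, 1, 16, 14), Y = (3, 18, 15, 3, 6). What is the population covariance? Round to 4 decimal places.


Cov = (1/n)*sum((xi-xbar)(yi-ybar))
n = 5, xbar = 59/5 = 11.8, ybar = 45/5 = 9
sum((xi-xbar)(yi-ybar)) = -90
Cov = -90 / 5 = -18

-18.0000


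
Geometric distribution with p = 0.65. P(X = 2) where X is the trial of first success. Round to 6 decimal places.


P = (1-p)^(k-1) * p
(1-p)^(k-1) = 0.35^1 = 0.35
P = 0.35 * 0.65 = 0.2275

0.227500


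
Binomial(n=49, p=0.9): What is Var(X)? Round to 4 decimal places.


Var = n*p*(1-p) = 49 * 0.9 * 0.1 = 4.41

4.4100


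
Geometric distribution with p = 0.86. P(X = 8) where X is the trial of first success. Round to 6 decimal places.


P = (1-p)^(k-1) * p
(1-p)^(k-1) = 0.14^7 ≈ 0.000001054135
P = 0.000001054135 * 0.86 ≈ 0.0000009065561

0.000001


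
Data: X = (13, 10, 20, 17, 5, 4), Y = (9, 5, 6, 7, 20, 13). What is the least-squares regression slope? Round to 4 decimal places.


b = sum((xi-xbar)(yi-ybar)) / sum((xi-xbar)^2)
n = 6, xbar = 69/6 = 11.5, ybar = 60/6 = 10
Sxy = sum((xi-xbar)(yi-ybar)) = -132
Sxx = sum((xi-xbar)^2) = 205.5
b = Sxy / Sxx = -88/137 ≈ -0.642336

-0.6423


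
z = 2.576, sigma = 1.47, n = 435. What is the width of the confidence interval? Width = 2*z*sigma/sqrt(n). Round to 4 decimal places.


width = 2*z*sigma/sqrt(n)
2*z*sigma = 2 * 2.576 * 1.47 = 7.57344
sqrt(435) ≈ 20.856654
width = 7.57344 / 20.856654 ≈ 0.363119

0.3631


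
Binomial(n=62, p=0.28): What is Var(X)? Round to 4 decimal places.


Var = n*p*(1-p) = 62 * 0.28 * 0.72 = 12.4992

12.4992


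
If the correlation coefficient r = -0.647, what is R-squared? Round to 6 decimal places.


R^2 = r^2 = (-0.647)^2 = 0.418609

0.418609


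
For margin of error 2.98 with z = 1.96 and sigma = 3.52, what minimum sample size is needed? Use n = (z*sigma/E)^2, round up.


z*sigma/E = 1.96 * 3.52 / 2.98 = 8624/3725 ≈ 2.315168
(z*sigma/E)^2 ≈ 5.360002
round up: n = 6

6


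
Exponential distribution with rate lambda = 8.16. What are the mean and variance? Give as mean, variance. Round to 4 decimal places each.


mean = 1/lam, var = 1/lam^2
mean = 1 / 8.16 = 25/204 ≈ 0.122549
lam^2 = 8.16^2 = 66.5856
var = 1 / 66.5856 ≈ 0.015018

0.1225, 0.0150


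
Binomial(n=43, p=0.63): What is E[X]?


E[X] = n*p = 43 * 0.63 = 27.09

27.09


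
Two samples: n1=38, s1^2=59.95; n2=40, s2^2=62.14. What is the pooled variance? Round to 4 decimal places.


sp^2 = ((n1-1)*s1^2 + (n2-1)*s2^2)/(n1+n2-2)
(n1-1)*s1^2 = 37 * 59.95 = 2218.15
(n2-1)*s2^2 = 39 * 62.14 = 2423.46
numerator = 2218.15 + 2423.46 = 4641.61
n1+n2-2 = 76
sp^2 = 4641.61 / 76 = 464161/7600 ≈ 61.073816

61.0738


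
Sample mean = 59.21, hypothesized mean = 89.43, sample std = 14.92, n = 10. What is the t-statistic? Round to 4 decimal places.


t = (xbar - mu0) / (s/sqrt(n))
xbar - mu0 = 59.21 - 89.43 = -30.22
sqrt(10) ≈ 3.16227766
s/sqrt(n) = 14.92 / 3.16227766 ≈ 4.71811827
t = -30.22 / 4.71811827 ≈ -6.405096

-6.4051


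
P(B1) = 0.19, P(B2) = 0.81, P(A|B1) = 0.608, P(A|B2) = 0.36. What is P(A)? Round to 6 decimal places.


P(A) = P(A|B1)*P(B1) + P(A|B2)*P(B2)
P(A|B1)*P(B1) = 0.608 * 0.19 = 0.11552
P(A|B2)*P(B2) = 0.36 * 0.81 = 0.2916
P(A) = 0.11552 + 0.2916 = 0.40712

0.407120


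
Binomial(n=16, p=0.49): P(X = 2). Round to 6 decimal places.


P = C(n,k) * p^k * (1-p)^(n-k)
C(16,2) = 120
p^k = 0.49^2 = 0.2401
(1-p)^(n-k) = 0.51^14 ≈ 0.00008053459
P = 120 * 0.2401 * 0.00008053459 ≈ 0.002320

0.002320


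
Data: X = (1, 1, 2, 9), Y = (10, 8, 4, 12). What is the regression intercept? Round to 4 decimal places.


a = ybar - b*xbar, where b = sum((xi-xbar)(yi-ybar)) / sum((xi-xbar)^2)
n = 4, xbar = 13/4 = 3.25, ybar = 34/4 = 8.5
Sxy = sum((xi-xbar)(yi-ybar)) = 23.5
Sxx = sum((xi-xbar)^2) = 44.75
b = Sxy / Sxx = 94/179 ≈ 0.525140
a = 8.5 - 0.525140 * 3.25 = 1216/179 ≈ 6.793296

6.7933


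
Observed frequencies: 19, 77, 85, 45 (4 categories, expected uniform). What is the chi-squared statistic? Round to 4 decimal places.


chi2 = sum((O-E)^2/E), E = total/4
total = 226, E = 226/4 = 56.5
(19 - 56.5)^2 / 56.5 = 1406.25 / 56.5 = 5625/226 ≈ 24.889381
(77 - 56.5)^2 / 56.5 = 420.25 / 56.5 = 1681/226 ≈ 7.438053
(85 - 56.5)^2 / 56.5 = 812.25 / 56.5 = 3249/226 ≈ 14.376106
(45 - 56.5)^2 / 56.5 = 132.25 / 56.5 = 529/226 ≈ 2.340708
chi2 = 5542/113 ≈ 49.044248

49.0442


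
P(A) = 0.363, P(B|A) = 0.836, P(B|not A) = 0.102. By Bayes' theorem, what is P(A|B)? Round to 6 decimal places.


P(A|B) = P(B|A)*P(A) / P(B), P(B) = P(B|A)*P(A) + P(B|not A)*P(not A)
P(B|A)*P(A) = 0.836 * 0.363 = 0.303468
P(B|not A)*P(not A) = 0.102 * 0.637 = 0.064974
P(B) = 0.303468 + 0.064974 = 0.368442
P(A|B) = 0.303468 / 0.368442 ≈ 0.82365203

0.823652


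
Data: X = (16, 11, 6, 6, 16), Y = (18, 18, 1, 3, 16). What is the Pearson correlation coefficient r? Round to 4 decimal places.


r = sum((xi-xbar)(yi-ybar)) / sqrt(sum((xi-xbar)^2) * sum((yi-ybar)^2))
n = 5, xbar = 55/5 = 11, ybar = 56/5 = 11.2
Sxy = sum((xi-xbar)(yi-ybar)) = 150
Sxx = sum((xi-xbar)^2) = 100
Syy = sum((yi-ybar)^2) = 286.8
sqrt(Sxx*Syy) ≈ 169.351705
r = Sxy / sqrt(Sxx*Syy) = 150 / 169.351705 ≈ 0.885731

0.8857


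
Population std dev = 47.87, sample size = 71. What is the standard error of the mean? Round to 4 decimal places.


SE = sigma / sqrt(n)
sqrt(71) ≈ 8.426150
SE = 47.87 / 8.426150 ≈ 5.681124

5.6811


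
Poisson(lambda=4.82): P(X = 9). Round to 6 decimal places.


P = e^(-lam) * lam^k / k!
e^(-4.82) ≈ 0.008066787
lam^k = 4.82^9 ≈ 1404181.814320
k! = 9! = 362880
P = 0.008066787 * 1404181.814320 / 362880 ≈ 0.031215

0.031215


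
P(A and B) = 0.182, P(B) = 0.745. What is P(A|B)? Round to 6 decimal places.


P(A|B) = P(A and B) / P(B) = 0.182 / 0.745 = 182/745 ≈ 0.24429530

0.244295


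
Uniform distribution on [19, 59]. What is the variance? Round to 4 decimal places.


Var = (b-a)^2 / 12
(b-a)^2 = (59 - 19)^2 = 1600
Var = 1600/12 ≈ 133.333333

133.3333


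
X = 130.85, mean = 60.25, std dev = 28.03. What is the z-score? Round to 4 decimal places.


z = (X - mu) / sigma
X - mu = 130.85 - 60.25 = 70.6
z = 70.6 / 28.03 = 7060/2803 ≈ 2.518730

2.5187


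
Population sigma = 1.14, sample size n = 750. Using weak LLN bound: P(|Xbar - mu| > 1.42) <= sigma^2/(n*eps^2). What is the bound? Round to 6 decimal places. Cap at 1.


bound = min(1, sigma^2/(n*eps^2))
sigma^2 = 1.14^2 = 1.2996
n*eps^2 = 750 * 1.42^2 = 750 * 2.0164 = 1512.3
sigma^2/(n*eps^2) = 1.2996 / 1512.3 ≈ 0.00085935

0.000859


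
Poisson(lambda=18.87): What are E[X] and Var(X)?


E[X] = Var(X) = lambda = 18.87

18.87, 18.87


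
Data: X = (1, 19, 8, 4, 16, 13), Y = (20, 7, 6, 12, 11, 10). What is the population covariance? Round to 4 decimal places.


Cov = (1/n)*sum((xi-xbar)(yi-ybar))
n = 6, xbar = 61/6 ≈ 10.166667, ybar = 66/6 = 11
sum((xi-xbar)(yi-ybar)) = -116
Cov = -116 / 6 = -58/3 ≈ -19.333333

-19.3333


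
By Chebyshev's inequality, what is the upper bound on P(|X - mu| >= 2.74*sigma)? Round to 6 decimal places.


P <= 1/k^2
k^2 = 2.74^2 = 7.5076
1/k^2 = 1 / 7.5076 ≈ 0.13319836

0.133198


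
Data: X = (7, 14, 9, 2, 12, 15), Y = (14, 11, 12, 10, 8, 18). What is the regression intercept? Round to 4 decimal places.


a = ybar - b*xbar, where b = sum((xi-xbar)(yi-ybar)) / sum((xi-xbar)^2)
n = 6, xbar = 59/6 ≈ 9.833333, ybar = 73/6 ≈ 12.166667
Sxy = sum((xi-xbar)(yi-ybar)) = 169/6 ≈ 28.166667
Sxx = sum((xi-xbar)^2) = 713/6 ≈ 118.833333
b = Sxy / Sxx = 169/713 ≈ 0.237027
a = 12.166667 - 0.237027 * 9.833333 = 7013/713 ≈ 9.835905

9.8359


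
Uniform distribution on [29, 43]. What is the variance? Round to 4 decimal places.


Var = (b-a)^2 / 12
(b-a)^2 = (43 - 29)^2 = 196
Var = 196/12 ≈ 16.333333

16.3333


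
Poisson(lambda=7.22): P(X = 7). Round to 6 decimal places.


P = e^(-lam) * lam^k / k!
e^(-7.22) ≈ 0.0007318024
lam^k = 7.22^7 ≈ 1022728.557802
k! = 7! = 5040
P = 0.0007318024 * 1022728.557802 / 5040 ≈ 0.148499

0.148499


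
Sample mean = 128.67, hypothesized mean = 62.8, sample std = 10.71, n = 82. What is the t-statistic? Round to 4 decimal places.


t = (xbar - mu0) / (s/sqrt(n))
xbar - mu0 = 128.67 - 62.8 = 65.87
sqrt(82) ≈ 9.05538514
s/sqrt(n) = 10.71 / 9.05538514 ≈ 1.18272164
t = 65.87 / 1.18272164 ≈ 55.693578

55.6936


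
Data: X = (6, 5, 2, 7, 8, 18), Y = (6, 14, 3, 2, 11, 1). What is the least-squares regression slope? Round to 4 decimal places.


b = sum((xi-xbar)(yi-ybar)) / sum((xi-xbar)^2)
n = 6, xbar = 46/6 = 23/3 ≈ 7.666667, ybar = 37/6 ≈ 6.166667
Sxy = sum((xi-xbar)(yi-ybar)) = -155/3 ≈ -51.666667
Sxx = sum((xi-xbar)^2) = 448/3 ≈ 149.333333
b = Sxy / Sxx = -155/448 ≈ -0.345982

-0.3460


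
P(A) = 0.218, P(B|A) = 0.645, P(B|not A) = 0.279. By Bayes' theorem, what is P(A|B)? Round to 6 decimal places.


P(A|B) = P(B|A)*P(A) / P(B), P(B) = P(B|A)*P(A) + P(B|not A)*P(not A)
P(B|A)*P(A) = 0.645 * 0.218 = 0.14061
P(B|not A)*P(not A) = 0.279 * 0.782 = 0.218178
P(B) = 0.14061 + 0.218178 = 0.358788
P(A|B) = 0.14061 / 0.358788 ≈ 0.39190274

0.391903


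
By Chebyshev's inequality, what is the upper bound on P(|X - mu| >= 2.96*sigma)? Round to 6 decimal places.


P <= 1/k^2
k^2 = 2.96^2 = 8.7616
1/k^2 = 1 / 8.7616 = 625/5476 ≈ 0.11413440

0.114134


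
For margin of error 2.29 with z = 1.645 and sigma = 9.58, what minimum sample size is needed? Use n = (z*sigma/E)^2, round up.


z*sigma/E = 1.645 * 9.58 / 2.29 ≈ 6.881703
(z*sigma/E)^2 ≈ 47.357837
round up: n = 48

48


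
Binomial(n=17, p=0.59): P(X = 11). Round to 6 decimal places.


P = C(n,k) * p^k * (1-p)^(n-k)
C(17,11) = 12376
p^k = 0.59^11 ≈ 0.003015589
(1-p)^(n-k) = 0.41^6 ≈ 0.004750104
P = 12376 * 0.003015589 * 0.004750104 ≈ 0.177278

0.177278


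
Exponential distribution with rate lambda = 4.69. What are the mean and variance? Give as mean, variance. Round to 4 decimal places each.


mean = 1/lam, var = 1/lam^2
mean = 1 / 4.69 = 100/469 ≈ 0.213220
lam^2 = 4.69^2 = 21.9961
var = 1 / 21.9961 ≈ 0.045463

0.2132, 0.0455


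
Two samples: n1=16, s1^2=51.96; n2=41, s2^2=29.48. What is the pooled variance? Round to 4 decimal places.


sp^2 = ((n1-1)*s1^2 + (n2-1)*s2^2)/(n1+n2-2)
(n1-1)*s1^2 = 15 * 51.96 = 779.4
(n2-1)*s2^2 = 40 * 29.48 = 1179.2
numerator = 779.4 + 1179.2 = 1958.6
n1+n2-2 = 55
sp^2 = 1958.6 / 55 = 9793/275 ≈ 35.610909

35.6109


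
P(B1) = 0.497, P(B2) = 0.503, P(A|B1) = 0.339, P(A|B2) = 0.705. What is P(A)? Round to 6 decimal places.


P(A) = P(A|B1)*P(B1) + P(A|B2)*P(B2)
P(A|B1)*P(B1) = 0.339 * 0.497 = 0.168483
P(A|B2)*P(B2) = 0.705 * 0.503 = 0.354615
P(A) = 0.168483 + 0.354615 = 0.523098

0.523098


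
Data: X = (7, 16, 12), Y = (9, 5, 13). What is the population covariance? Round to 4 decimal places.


Cov = (1/n)*sum((xi-xbar)(yi-ybar))
n = 3, xbar = 35/3 ≈ 11.666667, ybar = 27/3 = 9
sum((xi-xbar)(yi-ybar)) = -16
Cov = -16 / 3 = -16/3 ≈ -5.333333

-5.3333


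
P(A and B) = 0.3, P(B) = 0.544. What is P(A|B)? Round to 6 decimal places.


P(A|B) = P(A and B) / P(B) = 0.3 / 0.544 = 75/136 ≈ 0.55147059

0.551471


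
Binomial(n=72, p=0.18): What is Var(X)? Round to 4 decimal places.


Var = n*p*(1-p) = 72 * 0.18 * 0.82 = 10.6272

10.6272


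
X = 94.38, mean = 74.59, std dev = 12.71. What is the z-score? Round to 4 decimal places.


z = (X - mu) / sigma
X - mu = 94.38 - 74.59 = 19.79
z = 19.79 / 12.71 = 1979/1271 ≈ 1.557042

1.5570


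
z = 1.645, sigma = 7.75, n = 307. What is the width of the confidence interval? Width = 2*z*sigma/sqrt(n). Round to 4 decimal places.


width = 2*z*sigma/sqrt(n)
2*z*sigma = 2 * 1.645 * 7.75 = 25.4975
sqrt(307) ≈ 17.521415
width = 25.4975 / 17.521415 ≈ 1.455219

1.4552


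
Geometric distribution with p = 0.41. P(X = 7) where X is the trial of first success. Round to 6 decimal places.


P = (1-p)^(k-1) * p
(1-p)^(k-1) = 0.59^6 ≈ 0.04218053
P = 0.04218053 * 0.41 ≈ 0.01729402

0.017294


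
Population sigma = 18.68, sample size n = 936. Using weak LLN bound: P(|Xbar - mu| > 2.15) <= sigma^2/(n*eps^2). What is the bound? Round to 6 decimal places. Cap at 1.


bound = min(1, sigma^2/(n*eps^2))
sigma^2 = 18.68^2 = 348.9424
n*eps^2 = 936 * 2.15^2 = 936 * 4.6225 = 4326.66
sigma^2/(n*eps^2) = 348.9424 / 4326.66 ≈ 0.08064937

0.080649


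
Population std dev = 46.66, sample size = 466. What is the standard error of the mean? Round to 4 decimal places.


SE = sigma / sqrt(n)
sqrt(466) ≈ 21.587033
SE = 46.66 / 21.587033 ≈ 2.161483

2.1615


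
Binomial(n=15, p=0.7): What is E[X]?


E[X] = n*p = 15 * 0.7 = 10.5

10.5


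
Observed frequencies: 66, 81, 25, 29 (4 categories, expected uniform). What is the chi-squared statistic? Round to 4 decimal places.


chi2 = sum((O-E)^2/E), E = total/4
total = 201, E = 201/4 = 50.25
(66 - 50.25)^2 / 50.25 = 248.0625 / 50.25 = 1323/268 ≈ 4.936567
(81 - 50.25)^2 / 50.25 = 945.5625 / 50.25 = 5043/268 ≈ 18.817164
(25 - 50.25)^2 / 50.25 = 637.5625 / 50.25 = 10201/804 ≈ 12.687811
(29 - 50.25)^2 / 50.25 = 451.5625 / 50.25 = 7225/804 ≈ 8.986318
chi2 = 9131/201 ≈ 45.427861

45.4279


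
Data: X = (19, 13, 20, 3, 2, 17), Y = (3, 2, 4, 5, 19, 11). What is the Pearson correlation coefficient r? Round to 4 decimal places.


r = sum((xi-xbar)(yi-ybar)) / sqrt(sum((xi-xbar)^2) * sum((yi-ybar)^2))
n = 6, xbar = 74/6 = 37/3 ≈ 12.333333, ybar = 44/6 = 22/3 ≈ 7.333333
Sxy = sum((xi-xbar)(yi-ybar)) = -419/3 ≈ -139.666667
Sxx = sum((xi-xbar)^2) = 958/3 ≈ 319.333333
Syy = sum((yi-ybar)^2) = 640/3 ≈ 213.333333
sqrt(Sxx*Syy) ≈ 261.006598
r = Sxy / sqrt(Sxx*Syy) = -139.666667 / 261.006598 ≈ -0.535108

-0.5351


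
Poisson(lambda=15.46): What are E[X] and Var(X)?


E[X] = Var(X) = lambda = 15.46

15.46, 15.46


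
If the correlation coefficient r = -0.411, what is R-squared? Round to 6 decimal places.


R^2 = r^2 = (-0.411)^2 = 0.168921

0.168921


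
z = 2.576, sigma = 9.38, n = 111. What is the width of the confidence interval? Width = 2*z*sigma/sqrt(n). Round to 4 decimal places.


width = 2*z*sigma/sqrt(n)
2*z*sigma = 2 * 2.576 * 9.38 = 48.32576
sqrt(111) ≈ 10.535654
width = 48.32576 / 10.535654 ≈ 4.586878

4.5869


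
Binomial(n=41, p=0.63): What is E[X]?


E[X] = n*p = 41 * 0.63 = 25.83

25.83


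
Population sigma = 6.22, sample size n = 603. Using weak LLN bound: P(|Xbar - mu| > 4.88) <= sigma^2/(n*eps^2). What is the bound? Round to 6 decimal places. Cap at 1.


bound = min(1, sigma^2/(n*eps^2))
sigma^2 = 6.22^2 = 38.6884
n*eps^2 = 603 * 4.88^2 = 603 * 23.8144 = 14360.0832
sigma^2/(n*eps^2) = 38.6884 / 14360.0832 ≈ 0.00269416

0.002694


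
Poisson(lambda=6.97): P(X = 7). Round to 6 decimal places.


P = e^(-lam) * lam^k / k!
e^(-6.97) ≈ 0.0009396529
lam^k = 6.97^7 ≈ 799152.103054
k! = 7! = 5040
P = 0.0009396529 * 799152.103054 / 5040 ≈ 0.148993

0.148993


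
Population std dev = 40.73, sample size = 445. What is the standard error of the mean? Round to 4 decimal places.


SE = sigma / sqrt(n)
sqrt(445) ≈ 21.095023
SE = 40.73 / 21.095023 ≈ 1.930787

1.9308


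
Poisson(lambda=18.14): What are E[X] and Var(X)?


E[X] = Var(X) = lambda = 18.14

18.14, 18.14


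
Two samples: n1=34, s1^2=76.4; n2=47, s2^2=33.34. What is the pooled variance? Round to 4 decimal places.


sp^2 = ((n1-1)*s1^2 + (n2-1)*s2^2)/(n1+n2-2)
(n1-1)*s1^2 = 33 * 76.4 = 2521.2
(n2-1)*s2^2 = 46 * 33.34 = 1533.64
numerator = 2521.2 + 1533.64 = 4054.84
n1+n2-2 = 79
sp^2 = 4054.84 / 79 = 101371/1975 ≈ 51.327089

51.3271


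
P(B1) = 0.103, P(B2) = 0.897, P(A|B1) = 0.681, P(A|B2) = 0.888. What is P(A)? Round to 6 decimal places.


P(A) = P(A|B1)*P(B1) + P(A|B2)*P(B2)
P(A|B1)*P(B1) = 0.681 * 0.103 = 0.070143
P(A|B2)*P(B2) = 0.888 * 0.897 = 0.796536
P(A) = 0.070143 + 0.796536 = 0.866679

0.866679


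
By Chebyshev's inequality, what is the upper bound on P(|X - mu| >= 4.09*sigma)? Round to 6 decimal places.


P <= 1/k^2
k^2 = 4.09^2 = 16.7281
1/k^2 = 1 / 16.7281 ≈ 0.05977965

0.059780


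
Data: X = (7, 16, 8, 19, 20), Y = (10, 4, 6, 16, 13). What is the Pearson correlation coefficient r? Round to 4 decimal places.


r = sum((xi-xbar)(yi-ybar)) / sqrt(sum((xi-xbar)^2) * sum((yi-ybar)^2))
n = 5, xbar = 70/5 = 14, ybar = 49/5 = 9.8
Sxy = sum((xi-xbar)(yi-ybar)) = 60
Sxx = sum((xi-xbar)^2) = 150
Syy = sum((yi-ybar)^2) = 96.8
sqrt(Sxx*Syy) ≈ 120.498963
r = Sxy / sqrt(Sxx*Syy) = 60 / 120.498963 ≈ 0.497930

0.4979


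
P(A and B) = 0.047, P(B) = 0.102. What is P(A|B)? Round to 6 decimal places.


P(A|B) = P(A and B) / P(B) = 0.047 / 0.102 = 47/102 ≈ 0.46078431

0.460784


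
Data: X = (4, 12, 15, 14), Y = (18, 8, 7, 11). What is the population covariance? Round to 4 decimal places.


Cov = (1/n)*sum((xi-xbar)(yi-ybar))
n = 4, xbar = 45/4 = 11.25, ybar = 44/4 = 11
sum((xi-xbar)(yi-ybar)) = -68
Cov = -68 / 4 = -17

-17.0000


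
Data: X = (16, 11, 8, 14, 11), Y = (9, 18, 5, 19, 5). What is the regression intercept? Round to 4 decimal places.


a = ybar - b*xbar, where b = sum((xi-xbar)(yi-ybar)) / sum((xi-xbar)^2)
n = 5, xbar = 60/5 = 12, ybar = 56/5 = 11.2
Sxy = sum((xi-xbar)(yi-ybar)) = 31
Sxx = sum((xi-xbar)^2) = 38
b = Sxy / Sxx = 31/38 ≈ 0.815789
a = 11.2 - 0.815789 * 12 = 134/95 ≈ 1.410526

1.4105


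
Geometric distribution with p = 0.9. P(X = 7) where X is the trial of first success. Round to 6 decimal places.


P = (1-p)^(k-1) * p
(1-p)^(k-1) = 0.1^6 = 0.000001
P = 0.000001 * 0.9 = 0.0000009

0.000001


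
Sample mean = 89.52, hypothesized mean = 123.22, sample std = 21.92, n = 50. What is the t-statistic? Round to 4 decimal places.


t = (xbar - mu0) / (s/sqrt(n))
xbar - mu0 = 89.52 - 123.22 = -33.7
sqrt(50) ≈ 7.07106781
s/sqrt(n) = 21.92 / 7.07106781 ≈ 3.09995613
t = -33.7 / 3.09995613 ≈ -10.871122

-10.8711


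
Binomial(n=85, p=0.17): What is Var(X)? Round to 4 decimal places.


Var = n*p*(1-p) = 85 * 0.17 * 0.83 = 11.9935

11.9935


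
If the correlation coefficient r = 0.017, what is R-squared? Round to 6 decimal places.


R^2 = r^2 = (0.017)^2 = 0.000289

0.000289


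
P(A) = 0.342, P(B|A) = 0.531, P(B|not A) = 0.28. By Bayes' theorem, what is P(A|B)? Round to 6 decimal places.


P(A|B) = P(B|A)*P(A) / P(B), P(B) = P(B|A)*P(A) + P(B|not A)*P(not A)
P(B|A)*P(A) = 0.531 * 0.342 = 0.181602
P(B|not A)*P(not A) = 0.28 * 0.658 = 0.18424
P(B) = 0.181602 + 0.18424 = 0.365842
P(A|B) = 0.181602 / 0.365842 ≈ 0.49639462

0.496395
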